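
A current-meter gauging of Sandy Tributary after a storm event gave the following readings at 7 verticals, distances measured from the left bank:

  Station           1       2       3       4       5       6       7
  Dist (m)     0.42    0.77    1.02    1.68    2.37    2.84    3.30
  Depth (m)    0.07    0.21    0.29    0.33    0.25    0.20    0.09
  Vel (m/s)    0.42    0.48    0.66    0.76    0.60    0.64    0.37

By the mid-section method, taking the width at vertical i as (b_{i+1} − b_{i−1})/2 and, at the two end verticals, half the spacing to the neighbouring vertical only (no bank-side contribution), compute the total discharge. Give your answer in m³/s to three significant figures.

w_1 = (0.77 − 0.42)/2 = 0.175 m; q_1 = 0.42 × 0.07 × 0.175 = 0.005145 m³/s
w_2 = (1.02 − 0.42)/2 = 0.3 m; q_2 = 0.48 × 0.21 × 0.3 = 0.03024 m³/s
w_3 = (1.68 − 0.77)/2 = 0.455 m; q_3 = 0.66 × 0.29 × 0.455 = 0.08709 m³/s
w_4 = (2.37 − 1.02)/2 = 0.675 m; q_4 = 0.76 × 0.33 × 0.675 = 0.1693 m³/s
w_5 = (2.84 − 1.68)/2 = 0.58 m; q_5 = 0.60 × 0.25 × 0.58 = 0.08700 m³/s
w_6 = (3.30 − 2.37)/2 = 0.465 m; q_6 = 0.64 × 0.20 × 0.465 = 0.05952 m³/s
w_7 = (3.30 − 2.84)/2 = 0.23 m; q_7 = 0.37 × 0.09 × 0.23 = 0.007659 m³/s
Q = Σ qᵢ = 0.4459 m³/s

0.446 m³/s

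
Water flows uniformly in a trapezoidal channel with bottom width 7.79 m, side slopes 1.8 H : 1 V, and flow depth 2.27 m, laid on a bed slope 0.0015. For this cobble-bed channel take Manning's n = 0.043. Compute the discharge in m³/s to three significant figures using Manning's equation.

A = (b + z·y)·y = (7.79 + 1.8×2.27)×2.27 = 26.96 m²
P = b + 2y√(1+z²) = 7.79 + 2×2.27×√(1+1.8²) = 17.14 m
R = A/P = 26.96/17.14 = 1.573 m
Q = (1/n)·A·R^(2/3)·S^(1/2) = (1/0.043) × 26.96 × 1.573^(2/3) × 0.0015^(1/2) = 32.84 m³/s

32.8 m³/s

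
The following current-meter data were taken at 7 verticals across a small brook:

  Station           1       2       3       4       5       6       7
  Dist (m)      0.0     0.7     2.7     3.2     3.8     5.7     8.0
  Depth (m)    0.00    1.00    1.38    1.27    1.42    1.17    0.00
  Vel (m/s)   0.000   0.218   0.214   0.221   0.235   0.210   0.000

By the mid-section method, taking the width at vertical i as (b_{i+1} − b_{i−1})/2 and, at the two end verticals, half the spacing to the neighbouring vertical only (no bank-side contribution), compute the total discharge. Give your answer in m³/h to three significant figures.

6300 m³/h

w_2 = (2.7 − 0.0)/2 = 1.35 m; q_2 = 0.218 × 1.00 × 1.35 = 0.2943 m³/s
w_3 = (3.2 − 0.7)/2 = 1.25 m; q_3 = 0.214 × 1.38 × 1.25 = 0.3692 m³/s
w_4 = (3.8 − 2.7)/2 = 0.55 m; q_4 = 0.221 × 1.27 × 0.55 = 0.1544 m³/s
w_5 = (5.7 − 3.2)/2 = 1.25 m; q_5 = 0.235 × 1.42 × 1.25 = 0.4171 m³/s
w_6 = (8.0 − 3.8)/2 = 2.1 m; q_6 = 0.210 × 1.17 × 2.1 = 0.5160 m³/s
Stations 1, 7 contribute zero (depth or velocity is 0).
Q = Σ qᵢ = 1.751 m³/s
= 1.751 × 3600 = 6303 m³/h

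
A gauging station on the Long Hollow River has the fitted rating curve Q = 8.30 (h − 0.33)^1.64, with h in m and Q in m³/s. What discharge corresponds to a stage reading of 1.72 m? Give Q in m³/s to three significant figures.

Q = 8.30 × (1.72 − 0.33)^1.64 = 8.30 × 1.39^1.64 = 14.24 m³/s

14.2 m³/s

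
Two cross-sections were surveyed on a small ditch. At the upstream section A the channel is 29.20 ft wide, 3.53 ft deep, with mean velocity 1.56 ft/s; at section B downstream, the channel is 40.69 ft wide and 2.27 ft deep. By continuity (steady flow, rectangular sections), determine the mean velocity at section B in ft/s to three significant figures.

1.74 ft/s

Q = A₁V₁ = (29.20×3.53) × 1.56 = 160.8 ft³/s
A₂ = 40.69 × 2.27 = 92.37 ft²
V₂ = Q/A₂ = 160.8/92.37 = 1.741 ft/s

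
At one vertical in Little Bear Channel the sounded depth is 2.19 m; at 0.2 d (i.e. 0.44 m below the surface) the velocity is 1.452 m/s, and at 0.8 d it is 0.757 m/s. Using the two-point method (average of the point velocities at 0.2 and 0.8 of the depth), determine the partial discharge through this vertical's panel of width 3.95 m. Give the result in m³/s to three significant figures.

9.55 m³/s

v̄ = (1.452 + 0.757) / 2 = 1.105 m/s
q = v̄ × d × w = 1.105 × 2.19 × 3.95 = 9.554 m³/s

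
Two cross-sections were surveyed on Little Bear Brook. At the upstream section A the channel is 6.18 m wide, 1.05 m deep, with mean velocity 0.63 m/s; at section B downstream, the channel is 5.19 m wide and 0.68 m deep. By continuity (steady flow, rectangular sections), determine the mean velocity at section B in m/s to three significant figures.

Q = A₁V₁ = (6.18×1.05) × 0.63 = 4.088 m³/s
A₂ = 5.19 × 0.68 = 3.529 m²
V₂ = Q/A₂ = 4.088/3.529 = 1.158 m/s

1.16 m/s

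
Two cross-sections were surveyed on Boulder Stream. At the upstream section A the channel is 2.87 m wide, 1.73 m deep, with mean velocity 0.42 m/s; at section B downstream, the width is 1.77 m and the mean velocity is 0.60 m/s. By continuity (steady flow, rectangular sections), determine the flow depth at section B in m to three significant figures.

Q = A₁V₁ = (2.87×1.73) × 0.42 = 2.085 m³/s
d₂ = Q/(b₂ V₂) = 2.085/(1.77×0.60) = 1.964 m

1.96 m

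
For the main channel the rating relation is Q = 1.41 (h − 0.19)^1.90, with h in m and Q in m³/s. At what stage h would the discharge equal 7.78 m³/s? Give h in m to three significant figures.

h − h₀ = (Q/C)^(1/b) = (7.78/1.41)^(1/1.90) = 2.457 m
h = 0.19 + 2.457 = 2.647 m

2.65 m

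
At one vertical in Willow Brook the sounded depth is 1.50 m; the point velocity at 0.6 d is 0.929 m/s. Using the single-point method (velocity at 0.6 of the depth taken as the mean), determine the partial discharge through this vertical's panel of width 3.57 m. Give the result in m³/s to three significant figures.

v̄ = v₀.₆ = 0.929 m/s
q = v̄ × d × w = 0.9290 × 1.50 × 3.57 = 4.975 m³/s

4.97 m³/s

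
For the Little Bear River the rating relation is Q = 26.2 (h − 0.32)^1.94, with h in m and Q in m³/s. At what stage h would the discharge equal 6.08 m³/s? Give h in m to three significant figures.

0.791 m

h − h₀ = (Q/C)^(1/b) = (6.08/26.2)^(1/1.94) = 0.4710 m
h = 0.32 + 0.4710 = 0.7910 m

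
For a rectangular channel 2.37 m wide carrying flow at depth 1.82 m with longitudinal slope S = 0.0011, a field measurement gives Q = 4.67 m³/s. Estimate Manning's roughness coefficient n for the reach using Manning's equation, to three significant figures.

A = b·y = 2.37 × 1.82 = 4.313 m²
P = b + 2y = 2.37 + 2×1.82 = 6.010 m
R = A/P = 4.313/6.010 = 0.7177 m
n = (1/Q)·A·R^(2/3)·S^(1/2) = (1/4.67) × 4.313 × 0.8016 × 0.03317 = 0.02456

0.0246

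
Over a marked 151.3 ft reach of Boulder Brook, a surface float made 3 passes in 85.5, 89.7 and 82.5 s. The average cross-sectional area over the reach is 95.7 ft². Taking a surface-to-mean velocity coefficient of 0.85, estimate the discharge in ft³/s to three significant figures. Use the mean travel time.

143 ft³/s

t̄ = (85.5 + 89.7 + 82.5) / 3 = 85.9 s
v_surface = L / t̄ = 151.3 / 85.9 = 1.761 ft/s
v_mean = 0.85 × 1.761 = 1.497 ft/s
Q = A × v_mean = 95.7 × 1.497 = 143.3 ft³/s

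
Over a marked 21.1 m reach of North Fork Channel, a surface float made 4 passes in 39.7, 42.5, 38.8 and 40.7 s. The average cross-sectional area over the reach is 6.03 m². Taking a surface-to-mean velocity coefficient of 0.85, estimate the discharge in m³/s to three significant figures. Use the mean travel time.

t̄ = (39.7 + 42.5 + 38.8 + 40.7) / 4 = 40.425 s
v_surface = L / t̄ = 21.1 / 40.425 = 0.5220 m/s
v_mean = 0.85 × 0.5220 = 0.4437 m/s
Q = A × v_mean = 6.03 × 0.4437 = 2.675 m³/s

2.68 m³/s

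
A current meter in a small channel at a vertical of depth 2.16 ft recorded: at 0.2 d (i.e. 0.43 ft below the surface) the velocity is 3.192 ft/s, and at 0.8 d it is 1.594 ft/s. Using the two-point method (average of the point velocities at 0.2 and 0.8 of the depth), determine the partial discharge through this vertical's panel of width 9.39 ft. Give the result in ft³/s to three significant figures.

48.5 ft³/s

v̄ = (3.192 + 1.594) / 2 = 2.393 ft/s
q = v̄ × d × w = 2.393 × 2.16 × 9.39 = 48.54 ft³/s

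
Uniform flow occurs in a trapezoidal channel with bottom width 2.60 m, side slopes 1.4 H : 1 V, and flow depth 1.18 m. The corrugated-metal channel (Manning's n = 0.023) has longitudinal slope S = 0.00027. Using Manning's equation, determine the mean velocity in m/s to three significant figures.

0.591 m/s

A = (b + z·y)·y = (2.60 + 1.4×1.18)×1.18 = 5.017 m²
P = b + 2y√(1+z²) = 2.60 + 2×1.18×√(1+1.4²) = 6.660 m
R = A/P = 5.017/6.660 = 0.7533 m
Q = (1/n)·A·R^(2/3)·S^(1/2) = (1/0.023) × 5.017 × 0.7533^(2/3) × 0.00027^(1/2) = 2.968 m³/s
V = Q/A = 2.968/5.017 = 0.5915 m/s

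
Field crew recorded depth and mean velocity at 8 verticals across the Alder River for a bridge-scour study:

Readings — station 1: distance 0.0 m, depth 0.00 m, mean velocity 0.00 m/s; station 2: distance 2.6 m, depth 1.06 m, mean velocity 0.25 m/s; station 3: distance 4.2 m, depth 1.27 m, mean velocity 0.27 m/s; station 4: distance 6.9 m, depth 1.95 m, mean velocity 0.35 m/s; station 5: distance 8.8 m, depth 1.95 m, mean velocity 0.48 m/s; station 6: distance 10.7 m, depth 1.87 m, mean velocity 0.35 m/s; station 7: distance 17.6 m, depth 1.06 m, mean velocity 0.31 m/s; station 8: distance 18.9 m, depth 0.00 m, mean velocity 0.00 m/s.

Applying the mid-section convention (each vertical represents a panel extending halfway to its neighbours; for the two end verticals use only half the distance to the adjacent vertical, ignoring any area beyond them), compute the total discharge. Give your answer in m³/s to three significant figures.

w_2 = (4.2 − 0.0)/2 = 2.1 m; q_2 = 0.25 × 1.06 × 2.1 = 0.5565 m³/s
w_3 = (6.9 − 2.6)/2 = 2.15 m; q_3 = 0.27 × 1.27 × 2.15 = 0.7372 m³/s
w_4 = (8.8 − 4.2)/2 = 2.3 m; q_4 = 0.35 × 1.95 × 2.3 = 1.570 m³/s
w_5 = (10.7 − 6.9)/2 = 1.9 m; q_5 = 0.48 × 1.95 × 1.9 = 1.778 m³/s
w_6 = (17.6 − 8.8)/2 = 4.4 m; q_6 = 0.35 × 1.87 × 4.4 = 2.880 m³/s
w_7 = (18.9 − 10.7)/2 = 4.1 m; q_7 = 0.31 × 1.06 × 4.1 = 1.347 m³/s
Stations 1, 8 contribute zero (depth or velocity is 0).
Q = Σ qᵢ = 8.869 m³/s

8.87 m³/s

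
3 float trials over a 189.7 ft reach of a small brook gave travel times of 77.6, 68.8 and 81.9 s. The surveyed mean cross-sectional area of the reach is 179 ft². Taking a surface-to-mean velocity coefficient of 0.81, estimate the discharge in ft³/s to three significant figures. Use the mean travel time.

361 ft³/s

t̄ = (77.6 + 68.8 + 81.9) / 3 = 76.1 s
v_surface = L / t̄ = 189.7 / 76.1 = 2.493 ft/s
v_mean = 0.81 × 2.493 = 2.019 ft/s
Q = A × v_mean = 179 × 2.019 = 361.4 ft³/s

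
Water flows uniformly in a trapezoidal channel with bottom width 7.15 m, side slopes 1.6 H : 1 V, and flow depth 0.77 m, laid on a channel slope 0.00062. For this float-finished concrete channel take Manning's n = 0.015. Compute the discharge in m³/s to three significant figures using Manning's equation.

7.97 m³/s

A = (b + z·y)·y = (7.15 + 1.6×0.77)×0.77 = 6.454 m²
P = b + 2y√(1+z²) = 7.15 + 2×0.77×√(1+1.6²) = 10.06 m
R = A/P = 6.454/10.06 = 0.6418 m
Q = (1/n)·A·R^(2/3)·S^(1/2) = (1/0.015) × 6.454 × 0.6418^(2/3) × 0.00062^(1/2) = 7.972 m³/s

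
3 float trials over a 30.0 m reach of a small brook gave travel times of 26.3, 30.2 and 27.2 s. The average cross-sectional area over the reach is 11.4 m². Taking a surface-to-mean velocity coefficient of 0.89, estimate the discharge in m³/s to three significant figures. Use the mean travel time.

t̄ = (26.3 + 30.2 + 27.2) / 3 = 27.9 s
v_surface = L / t̄ = 30.0 / 27.9 = 1.075 m/s
v_mean = 0.89 × 1.075 = 0.9570 m/s
Q = A × v_mean = 11.4 × 0.9570 = 10.91 m³/s

10.9 m³/s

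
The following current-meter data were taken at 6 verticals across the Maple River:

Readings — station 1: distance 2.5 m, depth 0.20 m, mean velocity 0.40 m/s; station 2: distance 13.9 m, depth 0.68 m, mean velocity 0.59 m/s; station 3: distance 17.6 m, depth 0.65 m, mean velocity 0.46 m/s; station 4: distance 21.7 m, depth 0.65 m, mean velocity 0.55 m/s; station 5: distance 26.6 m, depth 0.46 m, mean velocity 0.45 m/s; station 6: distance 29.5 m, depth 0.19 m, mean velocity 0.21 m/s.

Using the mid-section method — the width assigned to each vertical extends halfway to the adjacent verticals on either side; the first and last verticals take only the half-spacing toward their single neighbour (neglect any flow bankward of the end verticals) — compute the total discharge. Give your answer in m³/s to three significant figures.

7.13 m³/s

w_1 = (13.9 − 2.5)/2 = 5.7 m; q_1 = 0.40 × 0.20 × 5.7 = 0.4560 m³/s
w_2 = (17.6 − 2.5)/2 = 7.55 m; q_2 = 0.59 × 0.68 × 7.55 = 3.029 m³/s
w_3 = (21.7 − 13.9)/2 = 3.9 m; q_3 = 0.46 × 0.65 × 3.9 = 1.166 m³/s
w_4 = (26.6 − 17.6)/2 = 4.5 m; q_4 = 0.55 × 0.65 × 4.5 = 1.609 m³/s
w_5 = (29.5 − 21.7)/2 = 3.9 m; q_5 = 0.45 × 0.46 × 3.9 = 0.8073 m³/s
w_6 = (29.5 − 26.6)/2 = 1.45 m; q_6 = 0.21 × 0.19 × 1.45 = 0.05786 m³/s
Q = Σ qᵢ = 7.125 m³/s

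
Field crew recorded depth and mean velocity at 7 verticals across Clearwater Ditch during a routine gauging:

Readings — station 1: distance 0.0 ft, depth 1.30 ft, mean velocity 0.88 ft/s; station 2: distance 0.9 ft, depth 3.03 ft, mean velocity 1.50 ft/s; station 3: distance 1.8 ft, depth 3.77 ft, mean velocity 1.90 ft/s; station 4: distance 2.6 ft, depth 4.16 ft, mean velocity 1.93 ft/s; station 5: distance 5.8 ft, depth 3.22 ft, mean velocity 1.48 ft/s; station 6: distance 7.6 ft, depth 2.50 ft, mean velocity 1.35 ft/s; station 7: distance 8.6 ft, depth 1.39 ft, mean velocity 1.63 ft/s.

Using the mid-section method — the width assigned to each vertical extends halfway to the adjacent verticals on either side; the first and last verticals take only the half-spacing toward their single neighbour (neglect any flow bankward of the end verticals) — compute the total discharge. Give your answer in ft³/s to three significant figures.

w_1 = (0.9 − 0.0)/2 = 0.45 ft; q_1 = 0.88 × 1.30 × 0.45 = 0.5148 ft³/s
w_2 = (1.8 − 0.0)/2 = 0.9 ft; q_2 = 1.50 × 3.03 × 0.9 = 4.091 ft³/s
w_3 = (2.6 − 0.9)/2 = 0.85 ft; q_3 = 1.90 × 3.77 × 0.85 = 6.089 ft³/s
w_4 = (5.8 − 1.8)/2 = 2 ft; q_4 = 1.93 × 4.16 × 2 = 16.06 ft³/s
w_5 = (7.6 − 2.6)/2 = 2.5 ft; q_5 = 1.48 × 3.22 × 2.5 = 11.91 ft³/s
w_6 = (8.6 − 5.8)/2 = 1.4 ft; q_6 = 1.35 × 2.50 × 1.4 = 4.725 ft³/s
w_7 = (8.6 − 7.6)/2 = 0.5 ft; q_7 = 1.63 × 1.39 × 0.5 = 1.133 ft³/s
Q = Σ qᵢ = 44.52 ft³/s

44.5 ft³/s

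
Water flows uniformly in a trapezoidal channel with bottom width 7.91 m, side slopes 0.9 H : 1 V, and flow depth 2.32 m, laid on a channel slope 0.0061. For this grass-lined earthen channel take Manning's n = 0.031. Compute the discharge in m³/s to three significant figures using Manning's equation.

81.2 m³/s

A = (b + z·y)·y = (7.91 + 0.9×2.32)×2.32 = 23.20 m²
P = b + 2y√(1+z²) = 7.91 + 2×2.32×√(1+0.9²) = 14.15 m
R = A/P = 23.20/14.15 = 1.639 m
Q = (1/n)·A·R^(2/3)·S^(1/2) = (1/0.031) × 23.20 × 1.639^(2/3) × 0.0061^(1/2) = 81.24 m³/s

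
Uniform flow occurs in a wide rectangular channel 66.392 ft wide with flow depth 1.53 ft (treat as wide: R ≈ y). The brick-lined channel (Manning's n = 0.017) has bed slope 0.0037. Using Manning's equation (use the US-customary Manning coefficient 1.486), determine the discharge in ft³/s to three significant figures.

717 ft³/s

A = b·y = 66.392 × 1.53 = 101.6 ft²
Wide channel: R ≈ y = 1.53 ft
Q = (1.486/n)·A·R^(2/3)·S^(1/2) = (1.486/0.017) × 101.6 × 1.530^(2/3) × 0.0037^(1/2) = 717.1 ft³/s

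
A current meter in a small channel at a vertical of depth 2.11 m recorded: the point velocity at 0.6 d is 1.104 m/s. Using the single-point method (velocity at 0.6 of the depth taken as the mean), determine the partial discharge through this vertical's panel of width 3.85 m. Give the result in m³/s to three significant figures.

8.97 m³/s

v̄ = v₀.₆ = 1.104 m/s
q = v̄ × d × w = 1.104 × 2.11 × 3.85 = 8.968 m³/s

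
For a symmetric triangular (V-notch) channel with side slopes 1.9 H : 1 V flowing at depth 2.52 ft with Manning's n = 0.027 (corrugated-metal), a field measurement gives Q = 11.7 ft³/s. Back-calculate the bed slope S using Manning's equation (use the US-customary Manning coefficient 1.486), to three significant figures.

0.000268

A = z·y² = 1.9×2.52² = 12.07 ft²
P = 2y√(1+z²) = 2×2.52×√(1+1.9²) = 10.82 ft
R = A/P = 12.07/10.82 = 1.115 ft
S = (Q·n / (1.486·A·R^(2/3)))² = (11.7×0.027 / (1.486×12.07×1.075))² = 0.0002685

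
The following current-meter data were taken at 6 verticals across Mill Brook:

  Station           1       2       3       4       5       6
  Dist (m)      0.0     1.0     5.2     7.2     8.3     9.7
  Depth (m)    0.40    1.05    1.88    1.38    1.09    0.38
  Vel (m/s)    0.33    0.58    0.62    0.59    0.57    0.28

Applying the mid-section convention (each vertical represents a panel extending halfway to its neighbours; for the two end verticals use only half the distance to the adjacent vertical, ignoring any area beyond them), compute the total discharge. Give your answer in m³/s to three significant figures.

w_1 = (1.0 − 0.0)/2 = 0.5 m; q_1 = 0.33 × 0.40 × 0.5 = 0.06600 m³/s
w_2 = (5.2 − 0.0)/2 = 2.6 m; q_2 = 0.58 × 1.05 × 2.6 = 1.583 m³/s
w_3 = (7.2 − 1.0)/2 = 3.1 m; q_3 = 0.62 × 1.88 × 3.1 = 3.613 m³/s
w_4 = (8.3 − 5.2)/2 = 1.55 m; q_4 = 0.59 × 1.38 × 1.55 = 1.262 m³/s
w_5 = (9.7 − 7.2)/2 = 1.25 m; q_5 = 0.57 × 1.09 × 1.25 = 0.7766 m³/s
w_6 = (9.7 − 8.3)/2 = 0.7 m; q_6 = 0.28 × 0.38 × 0.7 = 0.07448 m³/s
Q = Σ qᵢ = 7.376 m³/s

7.38 m³/s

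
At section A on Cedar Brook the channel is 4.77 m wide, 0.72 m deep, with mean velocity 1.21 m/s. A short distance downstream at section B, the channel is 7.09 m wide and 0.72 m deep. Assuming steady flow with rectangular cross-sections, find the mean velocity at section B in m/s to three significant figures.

Q = A₁V₁ = (4.77×0.72) × 1.21 = 4.156 m³/s
A₂ = 7.09 × 0.72 = 5.105 m²
V₂ = Q/A₂ = 4.156/5.105 = 0.8141 m/s

0.814 m/s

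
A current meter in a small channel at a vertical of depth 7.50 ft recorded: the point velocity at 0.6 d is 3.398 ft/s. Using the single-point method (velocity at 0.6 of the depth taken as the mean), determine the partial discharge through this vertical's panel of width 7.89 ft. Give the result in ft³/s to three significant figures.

201 ft³/s

v̄ = v₀.₆ = 3.398 ft/s
q = v̄ × d × w = 3.398 × 7.50 × 7.89 = 201.1 ft³/s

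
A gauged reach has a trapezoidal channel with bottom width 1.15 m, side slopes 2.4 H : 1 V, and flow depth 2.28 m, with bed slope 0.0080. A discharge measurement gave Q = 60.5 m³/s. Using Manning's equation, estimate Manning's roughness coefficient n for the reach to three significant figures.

A = (b + z·y)·y = (1.15 + 2.4×2.28)×2.28 = 15.10 m²
P = b + 2y√(1+z²) = 1.15 + 2×2.28×√(1+2.4²) = 13.01 m
R = A/P = 15.10/13.01 = 1.161 m
n = (1/Q)·A·R^(2/3)·S^(1/2) = (1/60.5) × 15.10 × 1.105 × 0.08944 = 0.02465

0.0247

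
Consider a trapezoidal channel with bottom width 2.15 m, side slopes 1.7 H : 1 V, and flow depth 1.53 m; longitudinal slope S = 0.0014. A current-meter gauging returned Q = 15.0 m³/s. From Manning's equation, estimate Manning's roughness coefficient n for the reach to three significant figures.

A = (b + z·y)·y = (2.15 + 1.7×1.53)×1.53 = 7.269 m²
P = b + 2y√(1+z²) = 2.15 + 2×1.53×√(1+1.7²) = 8.185 m
R = A/P = 7.269/8.185 = 0.8881 m
n = (1/Q)·A·R^(2/3)·S^(1/2) = (1/15.0) × 7.269 × 0.9239 × 0.03742 = 0.01675

0.0168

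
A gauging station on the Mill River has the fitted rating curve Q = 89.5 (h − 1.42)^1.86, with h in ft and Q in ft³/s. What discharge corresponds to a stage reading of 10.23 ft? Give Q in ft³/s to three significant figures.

Q = 89.5 × (10.23 − 1.42)^1.86 = 89.5 × 8.81^1.86 = 5122 ft³/s

5120 ft³/s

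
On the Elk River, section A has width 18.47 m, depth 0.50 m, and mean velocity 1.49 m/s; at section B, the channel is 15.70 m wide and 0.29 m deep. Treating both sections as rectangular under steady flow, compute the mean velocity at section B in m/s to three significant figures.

Q = A₁V₁ = (18.47×0.50) × 1.49 = 13.76 m³/s
A₂ = 15.70 × 0.29 = 4.553 m²
V₂ = Q/A₂ = 13.76/4.553 = 3.022 m/s

3.02 m/s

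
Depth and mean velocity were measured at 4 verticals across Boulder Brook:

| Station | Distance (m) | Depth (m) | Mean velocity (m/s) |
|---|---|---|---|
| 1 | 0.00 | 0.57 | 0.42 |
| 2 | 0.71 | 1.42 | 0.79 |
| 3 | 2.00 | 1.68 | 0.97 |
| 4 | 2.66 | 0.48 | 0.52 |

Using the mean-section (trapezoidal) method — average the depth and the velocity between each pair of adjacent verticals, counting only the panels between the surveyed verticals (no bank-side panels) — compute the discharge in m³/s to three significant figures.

2.72 m³/s

Panel 1-2: Δb = 0.71 m, d̄ = (0.57+1.42)/2 = 0.995, v̄ = (0.42+0.79)/2 = 0.605 → q = 0.71×0.995×0.605 = 0.4274 m³/s
Panel 2-3: Δb = 1.29 m, d̄ = (1.42+1.68)/2 = 1.55, v̄ = (0.79+0.97)/2 = 0.88 → q = 1.29×1.55×0.88 = 1.760 m³/s
Panel 3-4: Δb = 0.66 m, d̄ = (1.68+0.48)/2 = 1.08, v̄ = (0.97+0.52)/2 = 0.745 → q = 0.66×1.08×0.745 = 0.5310 m³/s
Q = Σ q = 2.718 m³/s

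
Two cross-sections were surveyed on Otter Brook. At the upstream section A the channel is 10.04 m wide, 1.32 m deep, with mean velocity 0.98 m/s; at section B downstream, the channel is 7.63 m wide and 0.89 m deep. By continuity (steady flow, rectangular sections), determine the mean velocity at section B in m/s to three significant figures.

1.91 m/s

Q = A₁V₁ = (10.04×1.32) × 0.98 = 12.99 m³/s
A₂ = 7.63 × 0.89 = 6.791 m²
V₂ = Q/A₂ = 12.99/6.791 = 1.913 m/s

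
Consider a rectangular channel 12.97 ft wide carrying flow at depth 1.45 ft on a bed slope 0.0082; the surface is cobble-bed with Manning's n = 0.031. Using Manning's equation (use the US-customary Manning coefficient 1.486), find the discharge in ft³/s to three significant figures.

A = b·y = 12.97 × 1.45 = 18.81 ft²
P = b + 2y = 12.97 + 2×1.45 = 15.87 ft
R = A/P = 18.81/15.87 = 1.185 ft
Q = (1.486/n)·A·R^(2/3)·S^(1/2) = (1.486/0.031) × 18.81 × 1.185^(2/3) × 0.0082^(1/2) = 91.42 ft³/s

91.4 ft³/s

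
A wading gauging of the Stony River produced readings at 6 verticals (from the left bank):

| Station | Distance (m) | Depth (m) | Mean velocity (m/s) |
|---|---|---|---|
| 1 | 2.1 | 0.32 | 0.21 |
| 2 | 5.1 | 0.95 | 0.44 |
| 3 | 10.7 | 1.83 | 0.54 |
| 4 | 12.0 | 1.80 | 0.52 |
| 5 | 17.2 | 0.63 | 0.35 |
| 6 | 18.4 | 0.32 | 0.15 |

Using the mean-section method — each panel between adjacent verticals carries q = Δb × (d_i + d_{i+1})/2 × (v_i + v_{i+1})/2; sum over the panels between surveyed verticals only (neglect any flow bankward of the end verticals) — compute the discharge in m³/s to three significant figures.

Panel 1-2: Δb = 3 m, d̄ = (0.32+0.95)/2 = 0.635, v̄ = (0.21+0.44)/2 = 0.325 → q = 3×0.635×0.325 = 0.6191 m³/s
Panel 2-3: Δb = 5.6 m, d̄ = (0.95+1.83)/2 = 1.39, v̄ = (0.44+0.54)/2 = 0.49 → q = 5.6×1.39×0.49 = 3.814 m³/s
Panel 3-4: Δb = 1.3 m, d̄ = (1.83+1.80)/2 = 1.815, v̄ = (0.54+0.52)/2 = 0.53 → q = 1.3×1.815×0.53 = 1.251 m³/s
Panel 4-5: Δb = 5.2 m, d̄ = (1.80+0.63)/2 = 1.215, v̄ = (0.52+0.35)/2 = 0.435 → q = 5.2×1.215×0.435 = 2.748 m³/s
Panel 5-6: Δb = 1.2 m, d̄ = (0.63+0.32)/2 = 0.475, v̄ = (0.35+0.15)/2 = 0.25 → q = 1.2×0.475×0.25 = 0.1425 m³/s
Q = Σ q = 8.575 m³/s

8.57 m³/s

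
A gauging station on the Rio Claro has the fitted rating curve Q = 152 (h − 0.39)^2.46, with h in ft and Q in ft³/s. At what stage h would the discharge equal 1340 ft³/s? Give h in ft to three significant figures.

h − h₀ = (Q/C)^(1/b) = (1340/152)^(1/2.46) = 2.422 ft
h = 0.39 + 2.422 = 2.812 ft

2.81 ft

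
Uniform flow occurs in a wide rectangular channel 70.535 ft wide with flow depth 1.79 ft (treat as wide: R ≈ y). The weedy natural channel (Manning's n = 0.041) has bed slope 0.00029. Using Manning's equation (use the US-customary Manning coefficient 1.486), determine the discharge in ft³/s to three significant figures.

A = b·y = 70.535 × 1.79 = 126.3 ft²
Wide channel: R ≈ y = 1.79 ft
Q = (1.486/n)·A·R^(2/3)·S^(1/2) = (1.486/0.041) × 126.3 × 1.790^(2/3) × 0.00029^(1/2) = 114.9 ft³/s

115 ft³/s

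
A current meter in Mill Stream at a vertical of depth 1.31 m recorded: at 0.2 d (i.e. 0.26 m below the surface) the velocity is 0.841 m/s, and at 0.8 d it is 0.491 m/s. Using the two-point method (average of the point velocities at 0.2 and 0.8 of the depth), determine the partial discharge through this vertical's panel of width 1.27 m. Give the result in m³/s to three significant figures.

1.11 m³/s

v̄ = (0.841 + 0.491) / 2 = 0.6660 m/s
q = v̄ × d × w = 0.6660 × 1.31 × 1.27 = 1.108 m³/s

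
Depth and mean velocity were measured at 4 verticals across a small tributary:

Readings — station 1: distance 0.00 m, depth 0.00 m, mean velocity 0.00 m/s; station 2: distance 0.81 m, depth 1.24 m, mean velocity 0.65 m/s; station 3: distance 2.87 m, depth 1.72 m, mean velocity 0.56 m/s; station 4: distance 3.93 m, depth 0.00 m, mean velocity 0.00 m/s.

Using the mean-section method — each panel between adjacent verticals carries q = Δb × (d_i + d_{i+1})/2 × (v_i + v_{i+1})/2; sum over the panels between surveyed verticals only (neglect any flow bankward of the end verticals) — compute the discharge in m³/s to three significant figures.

Panel 1-2: Δb = 0.81 m, d̄ = (0.00+1.24)/2 = 0.62, v̄ = (0.00+0.65)/2 = 0.325 → q = 0.81×0.62×0.325 = 0.1632 m³/s
Panel 2-3: Δb = 2.06 m, d̄ = (1.24+1.72)/2 = 1.48, v̄ = (0.65+0.56)/2 = 0.605 → q = 2.06×1.48×0.605 = 1.845 m³/s
Panel 3-4: Δb = 1.06 m, d̄ = (1.72+0.00)/2 = 0.86, v̄ = (0.56+0.00)/2 = 0.28 → q = 1.06×0.86×0.28 = 0.2552 m³/s
Q = Σ q = 2.263 m³/s

2.26 m³/s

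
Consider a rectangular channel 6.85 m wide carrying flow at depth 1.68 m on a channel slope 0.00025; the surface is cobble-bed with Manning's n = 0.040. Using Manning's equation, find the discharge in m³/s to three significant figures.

4.93 m³/s

A = b·y = 6.85 × 1.68 = 11.51 m²
P = b + 2y = 6.85 + 2×1.68 = 10.21 m
R = A/P = 11.51/10.21 = 1.127 m
Q = (1/n)·A·R^(2/3)·S^(1/2) = (1/0.040) × 11.51 × 1.127^(2/3) × 0.00025^(1/2) = 4.927 m³/s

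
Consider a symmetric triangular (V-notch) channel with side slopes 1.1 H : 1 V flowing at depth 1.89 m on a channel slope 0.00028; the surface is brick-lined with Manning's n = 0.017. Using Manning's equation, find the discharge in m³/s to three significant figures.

3.05 m³/s

A = z·y² = 1.1×1.89² = 3.929 m²
P = 2y√(1+z²) = 2×1.89×√(1+1.1²) = 5.619 m
R = A/P = 3.929/5.619 = 0.6992 m
Q = (1/n)·A·R^(2/3)·S^(1/2) = (1/0.017) × 3.929 × 0.6992^(2/3) × 0.00028^(1/2) = 3.047 m³/s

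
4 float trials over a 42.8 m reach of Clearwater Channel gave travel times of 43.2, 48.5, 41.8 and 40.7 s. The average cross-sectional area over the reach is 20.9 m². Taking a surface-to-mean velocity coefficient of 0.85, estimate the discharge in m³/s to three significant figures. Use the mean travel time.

t̄ = (43.2 + 48.5 + 41.8 + 40.7) / 4 = 43.55 s
v_surface = L / t̄ = 42.8 / 43.55 = 0.9828 m/s
v_mean = 0.85 × 0.9828 = 0.8354 m/s
Q = A × v_mean = 20.9 × 0.8354 = 17.46 m³/s

17.5 m³/s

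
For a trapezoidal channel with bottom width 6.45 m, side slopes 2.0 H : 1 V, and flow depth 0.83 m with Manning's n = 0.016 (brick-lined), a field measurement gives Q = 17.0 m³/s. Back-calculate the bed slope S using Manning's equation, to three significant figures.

A = (b + z·y)·y = (6.45 + 2.0×0.83)×0.83 = 6.731 m²
P = b + 2y√(1+z²) = 6.45 + 2×0.83×√(1+2.0²) = 10.16 m
R = A/P = 6.731/10.16 = 0.6624 m
S = (Q·n / (1·A·R^(2/3)))² = (17.0×0.016 / (1×6.731×0.7599))² = 0.002828

0.00283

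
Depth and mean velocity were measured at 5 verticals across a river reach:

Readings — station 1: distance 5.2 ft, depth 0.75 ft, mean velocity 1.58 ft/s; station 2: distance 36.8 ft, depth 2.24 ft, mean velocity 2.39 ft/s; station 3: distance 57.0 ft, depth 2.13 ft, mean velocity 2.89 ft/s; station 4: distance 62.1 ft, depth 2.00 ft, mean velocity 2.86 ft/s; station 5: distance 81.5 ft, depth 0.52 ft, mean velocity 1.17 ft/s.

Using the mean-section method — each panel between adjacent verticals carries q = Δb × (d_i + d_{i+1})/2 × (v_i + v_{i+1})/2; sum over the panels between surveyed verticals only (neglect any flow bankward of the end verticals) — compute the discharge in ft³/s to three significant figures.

Panel 1-2: Δb = 31.6 ft, d̄ = (0.75+2.24)/2 = 1.495, v̄ = (1.58+2.39)/2 = 1.985 → q = 31.6×1.495×1.985 = 93.78 ft³/s
Panel 2-3: Δb = 20.2 ft, d̄ = (2.24+2.13)/2 = 2.185, v̄ = (2.39+2.89)/2 = 2.64 → q = 20.2×2.185×2.64 = 116.5 ft³/s
Panel 3-4: Δb = 5.1 ft, d̄ = (2.13+2.00)/2 = 2.065, v̄ = (2.89+2.86)/2 = 2.875 → q = 5.1×2.065×2.875 = 30.28 ft³/s
Panel 4-5: Δb = 19.4 ft, d̄ = (2.00+0.52)/2 = 1.26, v̄ = (2.86+1.17)/2 = 2.015 → q = 19.4×1.26×2.015 = 49.25 ft³/s
Q = Σ q = 289.8 ft³/s

290 ft³/s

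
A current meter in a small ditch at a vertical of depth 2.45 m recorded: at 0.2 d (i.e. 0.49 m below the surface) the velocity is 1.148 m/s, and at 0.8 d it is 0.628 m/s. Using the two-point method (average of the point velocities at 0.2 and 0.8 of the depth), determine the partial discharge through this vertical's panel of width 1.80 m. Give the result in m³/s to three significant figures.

3.92 m³/s

v̄ = (1.148 + 0.628) / 2 = 0.8880 m/s
q = v̄ × d × w = 0.8880 × 2.45 × 1.80 = 3.916 m³/s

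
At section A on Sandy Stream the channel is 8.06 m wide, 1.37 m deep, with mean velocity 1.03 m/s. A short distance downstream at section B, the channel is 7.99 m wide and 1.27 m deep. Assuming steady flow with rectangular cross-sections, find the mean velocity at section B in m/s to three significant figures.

Q = A₁V₁ = (8.06×1.37) × 1.03 = 11.37 m³/s
A₂ = 7.99 × 1.27 = 10.15 m²
V₂ = Q/A₂ = 11.37/10.15 = 1.121 m/s

1.12 m/s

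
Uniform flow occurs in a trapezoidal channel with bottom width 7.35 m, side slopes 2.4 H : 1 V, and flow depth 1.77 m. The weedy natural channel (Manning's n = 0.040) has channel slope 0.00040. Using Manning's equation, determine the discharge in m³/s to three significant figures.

11.8 m³/s

A = (b + z·y)·y = (7.35 + 2.4×1.77)×1.77 = 20.53 m²
P = b + 2y√(1+z²) = 7.35 + 2×1.77×√(1+2.4²) = 16.55 m
R = A/P = 20.53/16.55 = 1.240 m
Q = (1/n)·A·R^(2/3)·S^(1/2) = (1/0.040) × 20.53 × 1.240^(2/3) × 0.00040^(1/2) = 11.85 m³/s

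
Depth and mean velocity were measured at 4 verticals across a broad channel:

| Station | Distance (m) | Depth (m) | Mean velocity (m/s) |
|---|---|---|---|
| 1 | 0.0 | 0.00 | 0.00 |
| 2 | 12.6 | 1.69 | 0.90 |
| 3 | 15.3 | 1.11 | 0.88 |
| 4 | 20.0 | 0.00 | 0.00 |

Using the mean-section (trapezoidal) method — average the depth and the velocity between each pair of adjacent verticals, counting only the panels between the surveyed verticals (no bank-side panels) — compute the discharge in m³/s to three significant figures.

Panel 1-2: Δb = 12.6 m, d̄ = (0.00+1.69)/2 = 0.845, v̄ = (0.00+0.90)/2 = 0.45 → q = 12.6×0.845×0.45 = 4.791 m³/s
Panel 2-3: Δb = 2.7 m, d̄ = (1.69+1.11)/2 = 1.4, v̄ = (0.90+0.88)/2 = 0.89 → q = 2.7×1.4×0.89 = 3.364 m³/s
Panel 3-4: Δb = 4.7 m, d̄ = (1.11+0.00)/2 = 0.555, v̄ = (0.88+0.00)/2 = 0.44 → q = 4.7×0.555×0.44 = 1.148 m³/s
Q = Σ q = 9.303 m³/s

9.30 m³/s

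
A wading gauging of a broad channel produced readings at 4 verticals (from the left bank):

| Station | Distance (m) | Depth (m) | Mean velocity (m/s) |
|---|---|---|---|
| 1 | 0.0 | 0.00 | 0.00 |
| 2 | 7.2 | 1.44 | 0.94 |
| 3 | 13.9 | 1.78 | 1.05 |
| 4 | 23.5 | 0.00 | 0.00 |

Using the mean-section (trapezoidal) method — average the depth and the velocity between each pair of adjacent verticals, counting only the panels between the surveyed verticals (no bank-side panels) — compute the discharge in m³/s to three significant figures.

Panel 1-2: Δb = 7.2 m, d̄ = (0.00+1.44)/2 = 0.72, v̄ = (0.00+0.94)/2 = 0.47 → q = 7.2×0.72×0.47 = 2.436 m³/s
Panel 2-3: Δb = 6.7 m, d̄ = (1.44+1.78)/2 = 1.61, v̄ = (0.94+1.05)/2 = 0.995 → q = 6.7×1.61×0.995 = 10.73 m³/s
Panel 3-4: Δb = 9.6 m, d̄ = (1.78+0.00)/2 = 0.89, v̄ = (1.05+0.00)/2 = 0.525 → q = 9.6×0.89×0.525 = 4.486 m³/s
Q = Σ q = 17.66 m³/s

17.7 m³/s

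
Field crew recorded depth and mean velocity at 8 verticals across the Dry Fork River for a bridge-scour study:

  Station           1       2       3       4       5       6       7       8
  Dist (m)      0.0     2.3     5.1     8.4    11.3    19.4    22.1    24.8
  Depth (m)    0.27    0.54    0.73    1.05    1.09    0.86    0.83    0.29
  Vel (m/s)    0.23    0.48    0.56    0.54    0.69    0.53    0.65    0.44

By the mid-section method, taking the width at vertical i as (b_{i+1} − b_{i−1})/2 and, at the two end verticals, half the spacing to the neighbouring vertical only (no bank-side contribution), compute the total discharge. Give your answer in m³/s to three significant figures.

w_1 = (2.3 − 0.0)/2 = 1.15 m; q_1 = 0.23 × 0.27 × 1.15 = 0.07142 m³/s
w_2 = (5.1 − 0.0)/2 = 2.55 m; q_2 = 0.48 × 0.54 × 2.55 = 0.6610 m³/s
w_3 = (8.4 − 2.3)/2 = 3.05 m; q_3 = 0.56 × 0.73 × 3.05 = 1.247 m³/s
w_4 = (11.3 − 5.1)/2 = 3.1 m; q_4 = 0.54 × 1.05 × 3.1 = 1.758 m³/s
w_5 = (19.4 − 8.4)/2 = 5.5 m; q_5 = 0.69 × 1.09 × 5.5 = 4.137 m³/s
w_6 = (22.1 − 11.3)/2 = 5.4 m; q_6 = 0.53 × 0.86 × 5.4 = 2.461 m³/s
w_7 = (24.8 − 19.4)/2 = 2.7 m; q_7 = 0.65 × 0.83 × 2.7 = 1.457 m³/s
w_8 = (24.8 − 22.1)/2 = 1.35 m; q_8 = 0.44 × 0.29 × 1.35 = 0.1723 m³/s
Q = Σ qᵢ = 11.96 m³/s

12.0 m³/s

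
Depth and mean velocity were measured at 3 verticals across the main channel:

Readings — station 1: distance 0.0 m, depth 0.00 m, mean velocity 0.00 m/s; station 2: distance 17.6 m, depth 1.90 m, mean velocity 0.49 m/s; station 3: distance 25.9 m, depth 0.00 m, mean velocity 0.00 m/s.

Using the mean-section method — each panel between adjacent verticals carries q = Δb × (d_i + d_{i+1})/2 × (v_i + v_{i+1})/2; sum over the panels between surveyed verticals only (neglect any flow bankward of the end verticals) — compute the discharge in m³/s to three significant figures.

6.03 m³/s

Panel 1-2: Δb = 17.6 m, d̄ = (0.00+1.90)/2 = 0.95, v̄ = (0.00+0.49)/2 = 0.245 → q = 17.6×0.95×0.245 = 4.096 m³/s
Panel 2-3: Δb = 8.3 m, d̄ = (1.90+0.00)/2 = 0.95, v̄ = (0.49+0.00)/2 = 0.245 → q = 8.3×0.95×0.245 = 1.932 m³/s
Q = Σ q = 6.028 m³/s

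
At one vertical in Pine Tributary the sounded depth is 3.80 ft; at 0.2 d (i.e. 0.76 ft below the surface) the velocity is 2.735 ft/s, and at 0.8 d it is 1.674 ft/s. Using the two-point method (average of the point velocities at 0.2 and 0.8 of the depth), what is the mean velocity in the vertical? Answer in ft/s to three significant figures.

2.20 ft/s

v̄ = (2.735 + 1.674) / 2 = 2.205 ft/s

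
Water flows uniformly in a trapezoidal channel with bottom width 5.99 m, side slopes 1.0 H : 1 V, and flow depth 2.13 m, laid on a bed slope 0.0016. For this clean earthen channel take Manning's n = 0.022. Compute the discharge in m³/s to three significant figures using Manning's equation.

A = (b + z·y)·y = (5.99 + 1.0×2.13)×2.13 = 17.30 m²
P = b + 2y√(1+z²) = 5.99 + 2×2.13×√(1+1.0²) = 12.01 m
R = A/P = 17.30/12.01 = 1.440 m
Q = (1/n)·A·R^(2/3)·S^(1/2) = (1/0.022) × 17.30 × 1.440^(2/3) × 0.0016^(1/2) = 40.09 m³/s

40.1 m³/s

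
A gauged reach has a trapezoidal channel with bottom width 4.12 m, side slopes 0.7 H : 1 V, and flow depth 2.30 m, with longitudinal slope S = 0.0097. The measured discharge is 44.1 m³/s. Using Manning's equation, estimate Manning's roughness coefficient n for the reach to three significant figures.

0.0360

A = (b + z·y)·y = (4.12 + 0.7×2.30)×2.30 = 13.18 m²
P = b + 2y√(1+z²) = 4.12 + 2×2.30×√(1+0.7²) = 9.735 m
R = A/P = 13.18/9.735 = 1.354 m
n = (1/Q)·A·R^(2/3)·S^(1/2) = (1/44.1) × 13.18 × 1.224 × 0.09849 = 0.03602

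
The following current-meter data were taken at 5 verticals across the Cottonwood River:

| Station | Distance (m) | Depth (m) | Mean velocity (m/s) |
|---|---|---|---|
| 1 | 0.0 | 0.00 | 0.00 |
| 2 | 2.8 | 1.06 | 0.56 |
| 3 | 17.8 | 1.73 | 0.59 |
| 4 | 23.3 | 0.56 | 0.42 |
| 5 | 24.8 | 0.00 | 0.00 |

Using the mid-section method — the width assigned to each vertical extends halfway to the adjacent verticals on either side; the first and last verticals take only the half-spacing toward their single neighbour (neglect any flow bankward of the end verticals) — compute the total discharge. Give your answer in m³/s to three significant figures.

w_2 = (17.8 − 0.0)/2 = 8.9 m; q_2 = 0.56 × 1.06 × 8.9 = 5.283 m³/s
w_3 = (23.3 − 2.8)/2 = 10.25 m; q_3 = 0.59 × 1.73 × 10.25 = 10.46 m³/s
w_4 = (24.8 − 17.8)/2 = 3.5 m; q_4 = 0.42 × 0.56 × 3.5 = 0.8232 m³/s
Stations 1, 5 contribute zero (depth or velocity is 0).
Q = Σ qᵢ = 16.57 m³/s

16.6 m³/s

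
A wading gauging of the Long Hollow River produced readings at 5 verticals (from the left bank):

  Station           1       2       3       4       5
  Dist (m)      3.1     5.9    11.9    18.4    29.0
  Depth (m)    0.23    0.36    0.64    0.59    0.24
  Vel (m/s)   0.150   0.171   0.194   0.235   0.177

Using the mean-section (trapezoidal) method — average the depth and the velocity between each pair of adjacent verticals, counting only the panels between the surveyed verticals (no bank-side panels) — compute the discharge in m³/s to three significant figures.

Panel 1-2: Δb = 2.8 m, d̄ = (0.23+0.36)/2 = 0.295, v̄ = (0.150+0.171)/2 = 0.1605 → q = 2.8×0.295×0.1605 = 0.1326 m³/s
Panel 2-3: Δb = 6 m, d̄ = (0.36+0.64)/2 = 0.5, v̄ = (0.171+0.194)/2 = 0.1825 → q = 6×0.5×0.1825 = 0.5475 m³/s
Panel 3-4: Δb = 6.5 m, d̄ = (0.64+0.59)/2 = 0.615, v̄ = (0.194+0.235)/2 = 0.2145 → q = 6.5×0.615×0.2145 = 0.8575 m³/s
Panel 4-5: Δb = 10.6 m, d̄ = (0.59+0.24)/2 = 0.415, v̄ = (0.235+0.177)/2 = 0.206 → q = 10.6×0.415×0.206 = 0.9062 m³/s
Q = Σ q = 2.444 m³/s

2.44 m³/s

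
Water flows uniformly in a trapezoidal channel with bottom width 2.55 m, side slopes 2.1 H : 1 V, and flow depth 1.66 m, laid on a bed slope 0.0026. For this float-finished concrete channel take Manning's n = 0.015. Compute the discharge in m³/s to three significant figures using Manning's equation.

33.5 m³/s

A = (b + z·y)·y = (2.55 + 2.1×1.66)×1.66 = 10.02 m²
P = b + 2y√(1+z²) = 2.55 + 2×1.66×√(1+2.1²) = 10.27 m
R = A/P = 10.02/10.27 = 0.9754 m
Q = (1/n)·A·R^(2/3)·S^(1/2) = (1/0.015) × 10.02 × 0.9754^(2/3) × 0.0026^(1/2) = 33.50 m³/s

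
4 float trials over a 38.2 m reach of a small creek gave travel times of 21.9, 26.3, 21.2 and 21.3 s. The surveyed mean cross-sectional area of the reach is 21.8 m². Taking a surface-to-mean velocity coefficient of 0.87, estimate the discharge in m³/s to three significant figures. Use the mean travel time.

32.0 m³/s

t̄ = (21.9 + 26.3 + 21.2 + 21.3) / 4 = 22.675 s
v_surface = L / t̄ = 38.2 / 22.675 = 1.685 m/s
v_mean = 0.87 × 1.685 = 1.466 m/s
Q = A × v_mean = 21.8 × 1.466 = 31.95 m³/s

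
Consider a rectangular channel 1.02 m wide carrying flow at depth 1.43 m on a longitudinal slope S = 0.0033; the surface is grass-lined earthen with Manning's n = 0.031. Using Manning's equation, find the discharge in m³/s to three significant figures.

A = b·y = 1.02 × 1.43 = 1.459 m²
P = b + 2y = 1.02 + 2×1.43 = 3.880 m
R = A/P = 1.459/3.880 = 0.3759 m
Q = (1/n)·A·R^(2/3)·S^(1/2) = (1/0.031) × 1.459 × 0.3759^(2/3) × 0.0033^(1/2) = 1.408 m³/s

1.41 m³/s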